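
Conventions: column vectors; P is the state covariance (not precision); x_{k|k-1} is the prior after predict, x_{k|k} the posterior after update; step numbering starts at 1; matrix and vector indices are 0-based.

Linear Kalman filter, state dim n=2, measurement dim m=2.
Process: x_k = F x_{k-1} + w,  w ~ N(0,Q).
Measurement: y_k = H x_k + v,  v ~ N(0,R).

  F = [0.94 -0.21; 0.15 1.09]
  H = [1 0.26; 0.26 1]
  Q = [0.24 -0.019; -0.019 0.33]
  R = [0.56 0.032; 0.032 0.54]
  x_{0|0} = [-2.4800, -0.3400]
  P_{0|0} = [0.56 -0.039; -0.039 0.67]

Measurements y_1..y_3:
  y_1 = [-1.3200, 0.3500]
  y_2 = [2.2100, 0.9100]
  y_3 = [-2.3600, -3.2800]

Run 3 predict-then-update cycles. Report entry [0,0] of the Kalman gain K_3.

step 1: x^-=[-2.2598, -0.7426]  P^-=[0.7798 -0.1321; -0.1321 1.1259]  S=[1.3472 0.3864; 0.3864 1.6499]  K=[0.5800 -0.0930; -0.0756 0.6793]  nu=[1.1329, 1.6801]  x^+=[-1.7591, 0.3130]  P^+=[0.3540 -0.1237; -0.1237 0.3966]
step 2: x^-=[-1.7192, 0.0773]  P^-=[0.6191 -0.1827; -0.1827 0.7687]  S=[1.1361 0.1977; 0.1977 1.2555]  K=[0.5204 -0.0993; -0.0873 0.5881]  nu=[3.9091, 1.2797]  x^+=[0.1881, 0.4887]  P^+=[0.3195 -0.1200; -0.1200 0.3460]
step 3: x^-=[0.0742, 0.5609]  P^-=[0.5849 -0.1724; -0.1724 0.7090]  S=[1.1032 0.1844; 0.1844 1.1990]  K=[0.5054 -0.0947; -0.0839 0.5669]  nu=[-2.5801, -3.8602]  x^+=[-0.8644, -1.4110]  P^+=[0.3100 -0.1155; -0.1155 0.3335]

K[0,0] = 0.5054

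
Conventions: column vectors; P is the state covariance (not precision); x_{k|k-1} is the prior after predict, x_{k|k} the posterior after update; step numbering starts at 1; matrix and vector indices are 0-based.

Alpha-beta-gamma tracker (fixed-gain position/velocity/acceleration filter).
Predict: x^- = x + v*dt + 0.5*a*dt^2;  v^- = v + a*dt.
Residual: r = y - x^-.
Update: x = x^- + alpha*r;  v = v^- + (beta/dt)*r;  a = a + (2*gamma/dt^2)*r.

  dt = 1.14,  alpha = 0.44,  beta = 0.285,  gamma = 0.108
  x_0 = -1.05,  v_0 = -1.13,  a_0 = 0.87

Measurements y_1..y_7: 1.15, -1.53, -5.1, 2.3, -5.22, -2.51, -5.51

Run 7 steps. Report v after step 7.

step 1: x_pred=-1.7729  r=2.9229  x^+=-0.4868  v^+=0.5925  a^+=1.3558
step 2: x_pred=1.0697  r=-2.5997  x^+=-0.0742  v^+=1.4882  a^+=0.9237
step 3: x_pred=2.2226  r=-7.3226  x^+=-0.9993  v^+=0.7106  a^+=-0.2933
step 4: x_pred=-0.3799  r=2.6799  x^+=0.7993  v^+=1.0462  a^+=0.1521
step 5: x_pred=2.0907  r=-7.3107  x^+=-1.1260  v^+=-0.6081  a^+=-1.0630
step 6: x_pred=-2.5100  r=0.0000  x^+=-2.5100  v^+=-1.8200  a^+=-1.0630
step 7: x_pred=-5.2755  r=-0.2345  x^+=-5.3787  v^+=-3.0904  a^+=-1.1020

v_post = -3.0904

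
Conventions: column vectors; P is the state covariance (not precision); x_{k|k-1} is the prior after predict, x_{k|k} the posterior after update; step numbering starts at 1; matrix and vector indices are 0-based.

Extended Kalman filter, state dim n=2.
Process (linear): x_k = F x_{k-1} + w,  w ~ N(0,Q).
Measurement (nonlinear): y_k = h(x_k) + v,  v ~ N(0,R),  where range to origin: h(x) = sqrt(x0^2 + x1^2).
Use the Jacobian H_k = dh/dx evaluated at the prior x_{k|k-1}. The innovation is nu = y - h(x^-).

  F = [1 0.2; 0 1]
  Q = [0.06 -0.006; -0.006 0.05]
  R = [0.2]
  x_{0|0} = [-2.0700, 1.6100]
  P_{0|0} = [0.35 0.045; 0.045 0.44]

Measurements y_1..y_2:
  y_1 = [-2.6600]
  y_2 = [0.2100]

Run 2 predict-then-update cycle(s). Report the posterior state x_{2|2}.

step 1: x^-=[-1.7480, 1.6100]  P^-=[0.4456 0.1270; 0.1270 0.4900]  H_jac=[-0.7355 0.6775]  S=[0.5394]  K=[-0.4481; 0.4422]  nu=[-5.0365]  x^+=[0.5089, -0.6173]  P^+=[0.3373 0.2339; 0.2339 0.3845]
step 2: x^-=[0.3855, -0.6173]  P^-=[0.5062 0.3048; 0.3048 0.4345]  H_jac=[0.5296 -0.8482]  S=[0.3808]  K=[0.0252; -0.5440]  nu=[-0.5178]  x^+=[0.3725, -0.3357]  P^+=[0.5060 0.3100; 0.3100 0.3218]

x_post = [0.3725, -0.3357]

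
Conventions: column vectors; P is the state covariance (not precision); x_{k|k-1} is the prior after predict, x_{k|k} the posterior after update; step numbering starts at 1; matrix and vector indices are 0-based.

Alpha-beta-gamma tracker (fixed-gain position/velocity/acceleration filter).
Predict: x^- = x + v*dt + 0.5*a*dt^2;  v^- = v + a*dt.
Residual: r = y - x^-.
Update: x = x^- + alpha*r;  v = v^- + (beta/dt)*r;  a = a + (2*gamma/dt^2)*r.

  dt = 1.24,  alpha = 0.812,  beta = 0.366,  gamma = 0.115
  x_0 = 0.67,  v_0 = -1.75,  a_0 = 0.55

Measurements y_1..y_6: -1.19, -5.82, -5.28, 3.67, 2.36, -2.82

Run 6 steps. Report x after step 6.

step 1: x_pred=-1.0772  r=-0.1128  x^+=-1.1688  v^+=-1.1013  a^+=0.5331
step 2: x_pred=-2.1245  r=-3.6955  x^+=-5.1253  v^+=-1.5310  a^+=-0.0197
step 3: x_pred=-7.0388  r=1.7588  x^+=-5.6107  v^+=-1.0362  a^+=0.2434
step 4: x_pred=-6.7084  r=10.3784  x^+=1.7189  v^+=2.3289  a^+=1.7959
step 5: x_pred=5.9874  r=-3.6274  x^+=3.0419  v^+=3.4851  a^+=1.2533
step 6: x_pred=8.3270  r=-11.1470  x^+=-0.7244  v^+=1.7490  a^+=-0.4141

x_post = -0.7244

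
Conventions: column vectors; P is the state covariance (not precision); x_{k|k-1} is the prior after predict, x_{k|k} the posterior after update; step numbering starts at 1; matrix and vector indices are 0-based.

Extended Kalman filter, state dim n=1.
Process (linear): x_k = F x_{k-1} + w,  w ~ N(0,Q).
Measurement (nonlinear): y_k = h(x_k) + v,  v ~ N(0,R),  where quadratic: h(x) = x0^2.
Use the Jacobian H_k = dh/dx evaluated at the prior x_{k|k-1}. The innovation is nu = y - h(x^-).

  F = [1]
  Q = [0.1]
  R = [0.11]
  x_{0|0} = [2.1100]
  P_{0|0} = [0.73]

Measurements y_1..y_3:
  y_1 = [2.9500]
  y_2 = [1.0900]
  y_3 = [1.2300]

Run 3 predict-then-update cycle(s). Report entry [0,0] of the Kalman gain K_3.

K[0,0] = 0.3475

step 1: x^-=[2.1100]  P^-=[0.8300]  H_jac=[4.2200]  S=[14.8910]  K=[0.2352]  nu=[-1.5021]  x^+=[1.7567]  P^+=[0.0061]
step 2: x^-=[1.7567]  P^-=[0.1061]  H_jac=[3.5134]  S=[1.4201]  K=[0.2626]  nu=[-1.9959]  x^+=[1.2326]  P^+=[0.0082]
step 3: x^-=[1.2326]  P^-=[0.1082]  H_jac=[2.4652]  S=[0.7677]  K=[0.3475]  nu=[-0.2893]  x^+=[1.1321]  P^+=[0.0155]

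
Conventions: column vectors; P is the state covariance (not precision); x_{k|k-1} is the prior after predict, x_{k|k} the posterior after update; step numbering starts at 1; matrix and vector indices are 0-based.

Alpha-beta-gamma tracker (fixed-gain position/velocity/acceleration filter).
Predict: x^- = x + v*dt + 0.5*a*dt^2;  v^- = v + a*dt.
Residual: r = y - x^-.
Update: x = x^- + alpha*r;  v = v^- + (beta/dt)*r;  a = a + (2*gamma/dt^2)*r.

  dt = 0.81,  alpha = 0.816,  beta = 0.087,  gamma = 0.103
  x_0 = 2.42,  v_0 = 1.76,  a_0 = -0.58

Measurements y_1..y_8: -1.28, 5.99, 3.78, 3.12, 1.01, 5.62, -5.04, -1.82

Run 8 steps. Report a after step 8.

a_post = -0.7626

step 1: x_pred=3.6553  r=-4.9353  x^+=-0.3719  v^+=0.7601  a^+=-2.1296
step 2: x_pred=-0.4548  r=6.4448  x^+=4.8042  v^+=-0.2726  a^+=-0.1061
step 3: x_pred=4.5485  r=-0.7685  x^+=3.9214  v^+=-0.4411  a^+=-0.3474
step 4: x_pred=3.4502  r=-0.3302  x^+=3.1808  v^+=-0.7579  a^+=-0.4510
step 5: x_pred=2.4189  r=-1.4089  x^+=1.2692  v^+=-1.2746  a^+=-0.8934
step 6: x_pred=-0.0562  r=5.6762  x^+=4.5756  v^+=-1.3885  a^+=0.8888
step 7: x_pred=3.7424  r=-8.7824  x^+=-3.4240  v^+=-1.6119  a^+=-1.8687
step 8: x_pred=-5.3427  r=3.5227  x^+=-2.4682  v^+=-2.7471  a^+=-0.7626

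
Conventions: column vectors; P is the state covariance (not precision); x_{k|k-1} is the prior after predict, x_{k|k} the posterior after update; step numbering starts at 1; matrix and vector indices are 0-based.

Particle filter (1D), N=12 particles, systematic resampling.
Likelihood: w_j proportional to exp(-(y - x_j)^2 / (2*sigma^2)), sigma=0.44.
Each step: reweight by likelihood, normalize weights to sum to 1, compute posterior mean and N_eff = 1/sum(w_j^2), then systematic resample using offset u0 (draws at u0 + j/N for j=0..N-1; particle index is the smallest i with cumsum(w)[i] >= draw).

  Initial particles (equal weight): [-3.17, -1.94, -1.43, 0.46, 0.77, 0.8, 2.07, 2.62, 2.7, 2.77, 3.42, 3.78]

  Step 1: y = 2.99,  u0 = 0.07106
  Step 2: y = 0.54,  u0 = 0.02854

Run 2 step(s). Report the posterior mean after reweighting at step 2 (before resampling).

step 1: w=[0.0000, 0.0000, 0.0000, 0.0000, 0.0000, 0.0000, 0.0338, 0.2114, 0.2423, 0.2657, 0.1867, 0.0601]  mean=2.8797  Neff=4.6817  idx=[7, 7, 7, 8, 8, 9, 9, 9, 9, 10, 10, 11]
step 2: w=[0.2180, 0.2180, 0.2180, 0.0908, 0.0908, 0.0411, 0.0411, 0.0411, 0.0411, 0.0000, 0.0000, 0.0000]  mean=2.6592  Neff=6.0289  idx=[0, 0, 0, 1, 1, 2, 2, 2, 3, 4, 5, 7]

post_mean = 2.6592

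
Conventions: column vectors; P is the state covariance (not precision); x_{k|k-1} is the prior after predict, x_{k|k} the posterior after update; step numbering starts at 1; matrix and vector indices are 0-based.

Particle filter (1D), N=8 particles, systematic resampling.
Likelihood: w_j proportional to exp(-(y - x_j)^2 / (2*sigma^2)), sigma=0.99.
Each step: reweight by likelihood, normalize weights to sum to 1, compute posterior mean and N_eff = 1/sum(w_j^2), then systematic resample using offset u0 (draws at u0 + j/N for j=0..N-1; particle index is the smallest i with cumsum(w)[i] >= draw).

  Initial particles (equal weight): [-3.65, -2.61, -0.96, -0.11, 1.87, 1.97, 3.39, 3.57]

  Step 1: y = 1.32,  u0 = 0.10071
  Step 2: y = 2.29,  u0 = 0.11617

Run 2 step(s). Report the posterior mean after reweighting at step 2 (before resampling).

step 1: w=[0.0000, 0.0002, 0.0310, 0.1549, 0.3768, 0.3544, 0.0494, 0.0332]  mean=1.6418  Neff=3.3768  idx=[3, 4, 4, 4, 5, 5, 5, 7]
step 2: w=[0.0087, 0.1504, 0.1504, 0.1504, 0.1562, 0.1562, 0.1562, 0.0714]  mean=2.0209  Neff=6.8370  idx=[1, 2, 3, 4, 4, 5, 6, 7]

post_mean = 2.0209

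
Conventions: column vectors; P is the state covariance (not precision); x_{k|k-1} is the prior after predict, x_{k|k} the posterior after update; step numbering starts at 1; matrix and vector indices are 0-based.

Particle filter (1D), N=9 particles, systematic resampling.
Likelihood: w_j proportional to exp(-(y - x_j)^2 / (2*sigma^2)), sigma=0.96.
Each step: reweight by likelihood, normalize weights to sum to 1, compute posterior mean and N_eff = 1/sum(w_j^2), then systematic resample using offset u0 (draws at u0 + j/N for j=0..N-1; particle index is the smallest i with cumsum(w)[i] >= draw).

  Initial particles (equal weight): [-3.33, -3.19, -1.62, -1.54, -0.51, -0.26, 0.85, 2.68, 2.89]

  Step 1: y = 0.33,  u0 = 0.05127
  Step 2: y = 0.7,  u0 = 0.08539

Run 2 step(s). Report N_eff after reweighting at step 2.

N_eff = 7.4468

step 1: w=[0.0003, 0.0004, 0.0465, 0.0549, 0.2497, 0.3032, 0.3162, 0.0183, 0.0105]  mean=-0.0203  Neff=3.8479  idx=[3, 4, 4, 5, 5, 5, 6, 6, 6]
step 2: w=[0.0114, 0.0786, 0.0786, 0.1054, 0.1054, 0.1054, 0.1717, 0.1717, 0.1717]  mean=0.2579  Neff=7.4468  idx=[1, 3, 4, 5, 6, 6, 7, 8, 8]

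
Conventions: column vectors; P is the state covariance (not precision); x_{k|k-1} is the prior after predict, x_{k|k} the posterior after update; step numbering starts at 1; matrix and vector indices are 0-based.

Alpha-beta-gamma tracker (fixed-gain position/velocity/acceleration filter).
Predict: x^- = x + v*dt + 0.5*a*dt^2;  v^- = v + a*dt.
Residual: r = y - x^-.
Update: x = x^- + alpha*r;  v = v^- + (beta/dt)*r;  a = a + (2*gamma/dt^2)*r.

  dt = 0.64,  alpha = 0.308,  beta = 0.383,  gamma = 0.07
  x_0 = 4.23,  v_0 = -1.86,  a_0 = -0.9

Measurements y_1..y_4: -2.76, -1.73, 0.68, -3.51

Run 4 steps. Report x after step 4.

x_post = -5.9432

step 1: x_pred=2.8553  r=-5.6153  x^+=1.1258  v^+=-5.7964  a^+=-2.8193
step 2: x_pred=-3.1613  r=1.4313  x^+=-2.7205  v^+=-6.7442  a^+=-2.3301
step 3: x_pred=-7.5139  r=8.1939  x^+=-4.9902  v^+=-3.3319  a^+=0.4706
step 4: x_pred=-7.0262  r=3.5162  x^+=-5.9432  v^+=-0.9264  a^+=1.6724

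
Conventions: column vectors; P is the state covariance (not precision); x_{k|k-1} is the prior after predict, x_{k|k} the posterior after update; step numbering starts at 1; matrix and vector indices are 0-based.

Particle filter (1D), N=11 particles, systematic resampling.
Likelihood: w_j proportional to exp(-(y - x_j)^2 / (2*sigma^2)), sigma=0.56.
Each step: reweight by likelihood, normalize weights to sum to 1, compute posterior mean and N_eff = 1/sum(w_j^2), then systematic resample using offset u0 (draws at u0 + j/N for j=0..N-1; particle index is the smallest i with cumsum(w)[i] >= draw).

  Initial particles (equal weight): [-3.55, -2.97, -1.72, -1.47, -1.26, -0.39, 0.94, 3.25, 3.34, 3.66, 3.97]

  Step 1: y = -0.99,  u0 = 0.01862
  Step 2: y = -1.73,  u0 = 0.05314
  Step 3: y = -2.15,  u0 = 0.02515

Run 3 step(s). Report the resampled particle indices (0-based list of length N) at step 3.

resampled_idx = [0, 0, 1, 2, 2, 3, 4, 5, 6, 8, 9]

step 1: w=[0.0000, 0.0007, 0.1658, 0.2686, 0.3453, 0.2185, 0.0010, 0.0000, 0.0000, 0.0000, 0.0000]  mean=-1.2017  Neff=3.7507  idx=[2, 2, 3, 3, 3, 4, 4, 4, 4, 5, 5]
step 2: w=[0.1312, 0.1312, 0.1178, 0.1178, 0.1178, 0.0923, 0.0923, 0.0923, 0.0923, 0.0075, 0.0075]  mean=-1.4419  Neff=9.0699  idx=[0, 1, 1, 2, 3, 4, 4, 5, 6, 7, 8]
step 3: w=[0.1411, 0.1411, 0.1411, 0.0906, 0.0906, 0.0906, 0.0906, 0.0536, 0.0536, 0.0536, 0.0536]  mean=-1.5308  Neff=9.6125  idx=[0, 0, 1, 2, 2, 3, 4, 5, 6, 8, 9]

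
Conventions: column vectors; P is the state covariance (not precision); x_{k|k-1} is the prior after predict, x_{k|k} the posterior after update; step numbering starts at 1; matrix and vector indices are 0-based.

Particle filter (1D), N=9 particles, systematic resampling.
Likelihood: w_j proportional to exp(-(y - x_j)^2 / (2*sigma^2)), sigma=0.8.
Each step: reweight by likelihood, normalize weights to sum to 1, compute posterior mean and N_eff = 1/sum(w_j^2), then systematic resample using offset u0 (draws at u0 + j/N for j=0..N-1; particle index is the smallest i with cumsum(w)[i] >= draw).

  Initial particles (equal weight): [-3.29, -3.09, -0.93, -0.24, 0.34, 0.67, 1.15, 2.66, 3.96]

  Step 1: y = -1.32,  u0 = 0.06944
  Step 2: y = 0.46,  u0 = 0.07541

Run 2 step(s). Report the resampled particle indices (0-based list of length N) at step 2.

step 1: w=[0.0302, 0.0542, 0.5568, 0.2521, 0.0728, 0.0284, 0.0053, 0.0000, 0.0000]  mean=-0.7955  Neff=2.6069  idx=[1, 2, 2, 2, 2, 2, 3, 3, 4]
step 2: w=[0.0000, 0.0639, 0.0639, 0.0639, 0.0639, 0.0639, 0.1972, 0.1972, 0.2860]  mean=-0.2947  Neff=5.5560  idx=[2, 3, 5, 6, 7, 7, 8, 8, 8]

resampled_idx = [2, 3, 5, 6, 7, 7, 8, 8, 8]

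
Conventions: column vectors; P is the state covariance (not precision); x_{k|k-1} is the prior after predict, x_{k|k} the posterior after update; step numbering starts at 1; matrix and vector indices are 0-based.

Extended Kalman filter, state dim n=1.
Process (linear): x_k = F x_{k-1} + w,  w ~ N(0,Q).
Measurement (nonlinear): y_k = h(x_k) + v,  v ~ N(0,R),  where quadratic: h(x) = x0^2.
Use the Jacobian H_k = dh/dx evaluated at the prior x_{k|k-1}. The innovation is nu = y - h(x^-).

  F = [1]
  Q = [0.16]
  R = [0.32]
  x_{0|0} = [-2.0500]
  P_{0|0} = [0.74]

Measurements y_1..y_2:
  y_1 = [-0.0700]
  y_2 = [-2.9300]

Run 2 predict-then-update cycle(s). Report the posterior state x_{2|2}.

x_post = [0.3327]

step 1: x^-=[-2.0500]  P^-=[0.9000]  H_jac=[-4.1000]  S=[15.4490]  K=[-0.2389]  nu=[-4.2725]  x^+=[-1.0295]  P^+=[0.0186]
step 2: x^-=[-1.0295]  P^-=[0.1786]  H_jac=[-2.0590]  S=[1.0774]  K=[-0.3414]  nu=[-3.9899]  x^+=[0.3327]  P^+=[0.0531]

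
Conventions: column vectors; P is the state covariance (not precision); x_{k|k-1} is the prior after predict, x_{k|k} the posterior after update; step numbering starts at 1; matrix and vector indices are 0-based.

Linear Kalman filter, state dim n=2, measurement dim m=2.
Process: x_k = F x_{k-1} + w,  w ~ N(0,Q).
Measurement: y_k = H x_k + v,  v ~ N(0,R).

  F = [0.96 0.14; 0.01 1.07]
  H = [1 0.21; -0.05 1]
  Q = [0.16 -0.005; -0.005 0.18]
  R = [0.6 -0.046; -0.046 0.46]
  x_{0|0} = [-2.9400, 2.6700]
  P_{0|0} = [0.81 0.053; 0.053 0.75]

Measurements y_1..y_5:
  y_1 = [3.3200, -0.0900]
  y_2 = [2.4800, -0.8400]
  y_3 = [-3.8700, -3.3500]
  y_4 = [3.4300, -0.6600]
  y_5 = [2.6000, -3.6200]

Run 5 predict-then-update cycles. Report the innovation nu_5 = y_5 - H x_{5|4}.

innov = [2.0349, -2.5464]

step 1: x^-=[-2.4486, 2.8275]  P^-=[0.9354 0.1696; 0.1696 1.0399]  S=[1.6526 0.2935; 0.2935 1.4853]  K=[0.5938 -0.0346; 0.1155 0.6716]  nu=[5.1748, -3.0399]  x^+=[0.7292, 1.3838]  P^+=[0.3631 -0.0251; -0.0251 0.3024]
step 2: x^-=[0.8937, 1.4879]  P^-=[0.4938 0.0180; 0.0180 0.5257]  S=[1.1246 0.0575; 0.0575 0.9851]  K=[0.4442 -0.0327; 0.0872 0.5276]  nu=[1.2738, -2.2832]  x^+=[1.5342, 0.3943]  P^+=[0.2726 -0.0219; -0.0219 0.2376]
step 3: x^-=[1.5281, 0.4372]  P^-=[0.4100 0.0107; 0.0107 0.4516]  S=[1.0344 0.0389; 0.0389 0.9115]  K=[0.3996 -0.0278; 0.0836 0.4913]  nu=[-5.4899, -3.7108]  x^+=[-0.5625, -1.8444]  P^+=[0.2450 -0.0189; -0.0189 0.2212]
step 4: x^-=[-0.7982, -1.9792]  P^-=[0.3850 0.0110; 0.0110 0.4329]  S=[1.0088 0.0366; 0.0366 0.8927]  K=[0.3849 -0.0250; 0.0836 0.4808]  nu=[4.6438, 1.2792]  x^+=[0.9573, -0.9757]  P^+=[0.2357 -0.0174; -0.0174 0.2165]
step 5: x^-=[0.7824, -1.0345]  P^-=[0.3768 0.0118; 0.0118 0.4275]  S=[1.0006 0.0366; 0.0366 0.8872]  K=[0.3799 -0.0236; 0.0840 0.4777]  nu=[2.0349, -2.5464]  x^+=[1.6156, -2.0799]  P^+=[0.2326 -0.0167; -0.0167 0.2150]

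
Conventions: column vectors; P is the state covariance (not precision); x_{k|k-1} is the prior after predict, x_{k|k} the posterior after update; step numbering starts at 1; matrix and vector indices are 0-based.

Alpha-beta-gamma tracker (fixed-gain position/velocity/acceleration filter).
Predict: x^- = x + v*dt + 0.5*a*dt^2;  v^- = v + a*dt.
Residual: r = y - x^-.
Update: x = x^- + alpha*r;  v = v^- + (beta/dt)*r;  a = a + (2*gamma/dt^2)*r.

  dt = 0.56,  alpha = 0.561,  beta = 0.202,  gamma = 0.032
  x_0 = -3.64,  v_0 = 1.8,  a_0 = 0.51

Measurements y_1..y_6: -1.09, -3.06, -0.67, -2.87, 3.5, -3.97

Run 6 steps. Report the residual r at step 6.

resid = -6.8884

step 1: x_pred=-2.5520  r=1.4620  x^+=-1.7318  v^+=2.6130  a^+=0.8084
step 2: x_pred=-0.1418  r=-2.9182  x^+=-1.7789  v^+=2.0130  a^+=0.2128
step 3: x_pred=-0.6182  r=-0.0518  x^+=-0.6473  v^+=2.1135  a^+=0.2023
step 4: x_pred=0.5680  r=-3.4380  x^+=-1.3607  v^+=0.9867  a^+=-0.4994
step 5: x_pred=-0.8865  r=4.3865  x^+=1.5743  v^+=2.2893  a^+=0.3958
step 6: x_pred=2.9184  r=-6.8884  x^+=-0.9460  v^+=0.0262  a^+=-1.0100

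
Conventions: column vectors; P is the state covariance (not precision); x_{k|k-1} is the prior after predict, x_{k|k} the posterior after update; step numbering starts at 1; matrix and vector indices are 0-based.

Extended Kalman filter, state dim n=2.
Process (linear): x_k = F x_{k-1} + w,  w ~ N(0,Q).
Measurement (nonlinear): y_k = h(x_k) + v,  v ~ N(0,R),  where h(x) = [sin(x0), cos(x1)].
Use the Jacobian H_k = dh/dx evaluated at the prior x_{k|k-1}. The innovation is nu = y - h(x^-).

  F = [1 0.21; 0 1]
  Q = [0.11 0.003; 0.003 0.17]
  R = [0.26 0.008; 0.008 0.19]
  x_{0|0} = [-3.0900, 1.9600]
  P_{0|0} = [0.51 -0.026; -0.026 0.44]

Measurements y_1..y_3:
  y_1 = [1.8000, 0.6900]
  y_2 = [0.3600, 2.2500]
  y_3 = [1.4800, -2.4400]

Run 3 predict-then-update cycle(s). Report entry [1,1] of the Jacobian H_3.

step 1: x^-=[-2.6784, 1.9600]  P^-=[0.6285 0.0694; 0.0694 0.6100]  H_jac=[-0.8946 0.0000; 0.0000 -0.9252]  S=[0.7630 0.0654; 0.0654 0.7122]  K=[-0.7350 -0.0226; -0.0135 -0.7912]  nu=[2.2468, 1.0695]  x^+=[-4.3539, 1.0835]  P^+=[0.2138 0.0110; 0.0110 0.1626]
step 2: x^-=[-4.1264, 1.0835]  P^-=[0.3356 0.0481; 0.0481 0.3326]  H_jac=[-0.5531 0.0000; 0.0000 -0.8836]  S=[0.3626 0.0315; 0.0315 0.4497]  K=[-0.5067 -0.0591; -0.0167 -0.6524]  nu=[-0.4731, 1.7817]  x^+=[-3.9919, -0.0710]  P^+=[0.2390 0.0173; 0.0173 0.1404]
step 3: x^-=[-4.0068, -0.0710]  P^-=[0.3625 0.0498; 0.0498 0.3104]  H_jac=[-0.6485 0.0000; 0.0000 0.0709]  S=[0.4124 0.0057; 0.0057 0.1916]  K=[-0.5704 0.0354; -0.0799 0.1173]  nu=[0.7188, -3.4375]  x^+=[-4.5387, -0.5318]  P^+=[0.2283 0.0306; 0.0306 0.3053]

H_jac[1,1] = 0.0709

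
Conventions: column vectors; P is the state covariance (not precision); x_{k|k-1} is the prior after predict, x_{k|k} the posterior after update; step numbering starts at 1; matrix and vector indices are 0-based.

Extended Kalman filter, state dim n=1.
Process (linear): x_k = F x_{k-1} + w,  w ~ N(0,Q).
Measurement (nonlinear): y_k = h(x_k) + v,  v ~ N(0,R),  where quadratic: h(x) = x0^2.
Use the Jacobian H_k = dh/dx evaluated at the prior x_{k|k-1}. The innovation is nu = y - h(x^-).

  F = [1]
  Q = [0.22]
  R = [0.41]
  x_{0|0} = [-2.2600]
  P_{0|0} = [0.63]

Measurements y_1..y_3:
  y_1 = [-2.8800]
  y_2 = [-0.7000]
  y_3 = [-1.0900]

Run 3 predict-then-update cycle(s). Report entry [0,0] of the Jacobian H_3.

H_jac[0,0] = -0.3297

step 1: x^-=[-2.2600]  P^-=[0.8500]  H_jac=[-4.5200]  S=[17.7758]  K=[-0.2161]  nu=[-7.9876]  x^+=[-0.5336]  P^+=[0.0196]
step 2: x^-=[-0.5336]  P^-=[0.2396]  H_jac=[-1.0672]  S=[0.6829]  K=[-0.3744]  nu=[-0.9847]  x^+=[-0.1649]  P^+=[0.1439]
step 3: x^-=[-0.1649]  P^-=[0.3639]  H_jac=[-0.3297]  S=[0.4496]  K=[-0.2669]  nu=[-1.1172]  x^+=[0.1333]  P^+=[0.3318]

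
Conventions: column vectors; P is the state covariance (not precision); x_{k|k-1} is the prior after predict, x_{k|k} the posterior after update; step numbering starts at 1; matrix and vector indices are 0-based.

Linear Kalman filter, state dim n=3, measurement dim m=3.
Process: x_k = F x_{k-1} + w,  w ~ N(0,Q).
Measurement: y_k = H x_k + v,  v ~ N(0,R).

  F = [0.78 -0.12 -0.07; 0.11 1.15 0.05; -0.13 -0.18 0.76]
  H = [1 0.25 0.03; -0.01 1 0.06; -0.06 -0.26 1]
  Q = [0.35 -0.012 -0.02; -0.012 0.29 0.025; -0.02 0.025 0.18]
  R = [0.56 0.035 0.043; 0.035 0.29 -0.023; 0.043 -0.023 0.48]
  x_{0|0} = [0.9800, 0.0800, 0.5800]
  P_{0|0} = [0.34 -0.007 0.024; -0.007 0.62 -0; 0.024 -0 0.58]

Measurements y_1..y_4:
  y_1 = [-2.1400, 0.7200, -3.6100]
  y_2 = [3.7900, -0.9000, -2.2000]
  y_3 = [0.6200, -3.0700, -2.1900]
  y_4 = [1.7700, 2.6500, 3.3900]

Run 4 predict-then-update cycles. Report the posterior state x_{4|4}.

step 1: x^-=[0.7142, 0.2288, 0.2990]  P^-=[0.5673 -0.0759 -0.0566; -0.0759 1.1140 -0.0831; -0.0566 -0.0831 0.5358]  S=[1.1549 0.2260 -0.1032; 0.2260 1.3976 -0.3569; -0.1032 -0.3569 1.1408]  K=[0.4984 -0.1584 -0.0667; 0.0152 0.7711 -0.0802; -0.0264 0.1012 0.5208]  nu=[-2.9204, 0.4804, -3.8067]  x^+=[-0.5636, 0.8599, -1.5580]  P^+=[0.2767 -0.0244 0.0033; -0.0244 0.2257 0.0016; 0.0033 0.0016 0.2472]
step 2: x^-=[-0.4338, 0.8490, -1.2656]  P^-=[0.5270 -0.0419 -0.0514; -0.0419 0.5865 -0.0105; -0.0514 -0.0105 0.3325]  S=[1.0998 0.1317 -0.0591; 0.1317 0.8774 -0.1624; -0.0591 -0.1624 0.8644]  K=[0.4813 -0.1438 -0.0776; 0.0133 0.6548 -0.0617; -0.0291 0.0910 0.4065]  nu=[4.0495, -1.6774, -0.7397]  x^+=[1.8140, -0.1500, -1.8368]  P^+=[0.2663 -0.0203 -0.0025; -0.0203 0.1913 0.0044; -0.0025 0.0044 0.1928]
step 3: x^-=[1.5615, -0.0648, -1.6048]  P^-=[0.5199 -0.0346 -0.0525; -0.0346 0.5421 -0.0040; -0.0525 -0.0040 0.3004]  S=[1.0935 0.1280 -0.0582; 0.1280 0.8335 -0.1469; -0.0582 -0.1469 0.8262]  K=[0.4780 -0.1393 -0.0814; 0.0144 0.6380 -0.0585; -0.0308 0.0895 0.3824]  nu=[-0.8771, -2.8933, -0.5084]  x^+=[1.5866, -1.8935, -2.0313]  P^+=[0.2642 -0.0189 -0.0044; -0.0189 0.1864 0.0052; -0.0044 0.0052 0.1812]
step 4: x^-=[1.6070, -2.1046, -1.4092]  P^-=[0.5184 -0.0330 -0.0531; -0.0330 0.5359 -0.0031; -0.0531 -0.0031 0.2938]  S=[1.0924 0.1281 -0.0588; 0.1281 0.8273 -0.1449; -0.0588 -0.1449 0.8188]  K=[0.4773 -0.1383 -0.0825; 0.0147 0.6354 -0.0581; -0.0314 0.0891 0.3771]  nu=[0.7314, 4.8552, 4.3484]  x^+=[0.9255, 0.7388, 0.6402]  P^+=[0.2637 -0.0186 -0.0049; -0.0186 0.1856 0.0053; -0.0049 0.0053 0.1787]

x_post = [0.9255, 0.7388, 0.6402]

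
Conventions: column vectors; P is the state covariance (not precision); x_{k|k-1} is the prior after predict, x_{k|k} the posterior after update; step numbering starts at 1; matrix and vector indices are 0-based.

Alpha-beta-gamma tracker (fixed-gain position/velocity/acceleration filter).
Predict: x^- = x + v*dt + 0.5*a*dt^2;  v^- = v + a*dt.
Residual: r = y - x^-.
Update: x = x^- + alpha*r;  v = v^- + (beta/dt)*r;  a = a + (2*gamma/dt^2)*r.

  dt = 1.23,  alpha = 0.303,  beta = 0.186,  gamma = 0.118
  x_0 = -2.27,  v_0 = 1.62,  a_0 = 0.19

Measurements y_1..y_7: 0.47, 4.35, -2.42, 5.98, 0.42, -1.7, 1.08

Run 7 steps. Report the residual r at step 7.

resid = 6.5061

step 1: x_pred=-0.1337  r=0.6037  x^+=0.0492  v^+=1.9450  a^+=0.2842
step 2: x_pred=2.6565  r=1.6935  x^+=3.1697  v^+=2.5506  a^+=0.5483
step 3: x_pred=6.7217  r=-9.1417  x^+=3.9518  v^+=1.8427  a^+=-0.8777
step 4: x_pred=5.5543  r=0.4257  x^+=5.6833  v^+=0.8275  a^+=-0.8113
step 5: x_pred=6.0874  r=-5.6674  x^+=4.3702  v^+=-1.0274  a^+=-1.6953
step 6: x_pred=1.8240  r=-3.5240  x^+=0.7562  v^+=-3.6456  a^+=-2.2451
step 7: x_pred=-5.4261  r=6.5061  x^+=-3.4548  v^+=-5.4232  a^+=-1.2302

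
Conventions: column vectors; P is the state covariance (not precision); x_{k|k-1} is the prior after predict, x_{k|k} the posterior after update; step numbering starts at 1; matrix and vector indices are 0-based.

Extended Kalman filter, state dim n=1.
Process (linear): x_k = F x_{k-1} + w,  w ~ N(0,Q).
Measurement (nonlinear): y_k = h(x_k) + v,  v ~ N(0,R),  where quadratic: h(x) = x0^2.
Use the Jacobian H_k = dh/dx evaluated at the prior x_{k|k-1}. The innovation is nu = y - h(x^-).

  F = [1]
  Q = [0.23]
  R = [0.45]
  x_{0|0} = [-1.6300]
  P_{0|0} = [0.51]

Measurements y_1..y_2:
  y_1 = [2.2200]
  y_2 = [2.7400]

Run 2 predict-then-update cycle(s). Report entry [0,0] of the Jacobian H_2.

H_jac[0,0] = -3.0065

step 1: x^-=[-1.6300]  P^-=[0.7400]  H_jac=[-3.2600]  S=[8.3144]  K=[-0.2901]  nu=[-0.4369]  x^+=[-1.5032]  P^+=[0.0401]
step 2: x^-=[-1.5032]  P^-=[0.2701]  H_jac=[-3.0065]  S=[2.8910]  K=[-0.2808]  nu=[0.4803]  x^+=[-1.6381]  P^+=[0.0420]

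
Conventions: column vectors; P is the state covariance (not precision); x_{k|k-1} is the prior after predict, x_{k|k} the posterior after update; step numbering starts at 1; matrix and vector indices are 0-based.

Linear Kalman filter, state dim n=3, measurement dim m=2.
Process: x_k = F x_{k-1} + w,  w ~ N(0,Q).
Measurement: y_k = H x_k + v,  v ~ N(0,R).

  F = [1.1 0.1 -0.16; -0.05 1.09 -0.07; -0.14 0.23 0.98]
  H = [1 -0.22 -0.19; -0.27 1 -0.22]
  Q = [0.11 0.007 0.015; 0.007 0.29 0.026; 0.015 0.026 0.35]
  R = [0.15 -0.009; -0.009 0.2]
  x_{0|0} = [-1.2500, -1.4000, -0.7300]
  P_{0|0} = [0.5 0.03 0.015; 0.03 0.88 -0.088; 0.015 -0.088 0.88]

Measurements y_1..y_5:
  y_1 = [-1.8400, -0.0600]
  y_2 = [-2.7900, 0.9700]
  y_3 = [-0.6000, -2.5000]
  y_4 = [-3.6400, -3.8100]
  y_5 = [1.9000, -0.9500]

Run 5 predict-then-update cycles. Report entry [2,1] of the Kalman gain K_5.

step 1: x^-=[-1.3982, -1.4124, -0.8624]  P^-=[0.7505 0.1360 -0.1615; 0.1360 1.3514 0.0917; -0.1615 0.0917 1.2058]  S=[1.0186 -0.3002; -0.3002 1.5315]  K=[0.7764 0.1319; 0.0782 0.8606; -0.4545 -0.1740]  nu=[-0.9164, 0.7852]  x^+=[-2.0061, -0.8084, -0.5825]  P^+=[0.1713 0.1041 0.1746; 0.1041 0.2513 0.2357; 0.1746 0.2357 0.9965]
step 2: x^-=[-2.1944, -0.7400, -0.4759]  P^-=[0.2992 0.1056 0.0695; 0.1056 0.5479 0.2459; 0.0695 0.2459 1.3753]  S=[0.4731 -0.0875; -0.0875 0.6793]  K=[0.5717 0.0876; -0.0037 0.6844; -0.5535 -0.1824]  nu=[-0.8489, 1.0128]  x^+=[-2.5909, -0.0437, -0.1909]  P^+=[0.1482 0.1001 0.2167; 0.1001 0.2292 0.2966; 0.2167 0.2966 1.2255]
step 3: x^-=[-2.8238, 0.0953, 0.1656]  P^-=[0.2592 0.0883 0.0858; 0.0883 0.5140 0.2876; 0.0858 0.2876 1.6098]  S=[0.4447 -0.0865; -0.0865 0.6468]  K=[0.5156 0.0680; -0.0517 0.6531; -0.6816 -0.2299]  nu=[2.2763, -3.3213]  x^+=[-1.8760, -2.1915, -0.6225]  P^+=[0.1440 0.1002 0.2380; 0.1002 0.2311 0.3316; 0.2380 0.3316 1.3960]
step 4: x^-=[-2.1832, -2.2514, -0.8515]  P^-=[0.2499 0.0830 0.0854; 0.0830 0.5119 0.3122; 0.0854 0.3122 1.7835]  S=[0.4462 -0.0853; -0.0853 0.6444]  K=[0.4944 0.0603; -0.0765 0.6429; -0.7721 -0.2623]  nu=[-2.1139, -2.3354]  x^+=[-3.3690, -3.5910, 1.3932]  P^+=[0.1436 0.1016 0.2509; 0.1016 0.2346 0.3539; 0.2509 0.3539 1.5077]
step 5: x^-=[-4.2879, -3.8433, 1.0110]  P^-=[0.2474 0.0813 0.0839; 0.0813 0.5131 0.3282; 0.0839 0.3282 1.8974]  S=[0.4506 -0.0838; -0.0838 0.6446]  K=[0.4847 0.0570; -0.0897 0.6382; -0.8265 -0.2810]  nu=[5.5345, 1.9580]  x^+=[-1.4938, -3.0899, -4.1137]  P^+=[0.1441 0.1030 0.2593; 0.1030 0.2373 0.3683; 0.2593 0.3683 1.5776]

K[2,1] = -0.2810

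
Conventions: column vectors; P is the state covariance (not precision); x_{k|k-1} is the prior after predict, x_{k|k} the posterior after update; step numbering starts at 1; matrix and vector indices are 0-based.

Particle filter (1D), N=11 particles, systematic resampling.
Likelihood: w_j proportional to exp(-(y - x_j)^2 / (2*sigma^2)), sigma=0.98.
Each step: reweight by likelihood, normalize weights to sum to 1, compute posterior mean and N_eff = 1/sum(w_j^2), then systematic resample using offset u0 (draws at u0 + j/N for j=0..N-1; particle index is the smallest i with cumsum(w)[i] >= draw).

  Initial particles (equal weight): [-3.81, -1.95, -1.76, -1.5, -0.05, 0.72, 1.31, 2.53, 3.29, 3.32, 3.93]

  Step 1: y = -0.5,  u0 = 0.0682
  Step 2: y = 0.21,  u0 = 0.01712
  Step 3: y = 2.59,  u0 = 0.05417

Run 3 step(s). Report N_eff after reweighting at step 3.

N_eff = 4.1393

step 1: w=[0.0011, 0.1146, 0.1498, 0.2034, 0.3080, 0.1577, 0.0622, 0.0029, 0.0002, 0.0002, 0.0000]  mean=-0.6082  Neff=4.9865  idx=[1, 2, 2, 3, 3, 4, 4, 4, 5, 5, 6]
step 2: w=[0.0148, 0.0222, 0.0222, 0.0366, 0.0366, 0.1618, 0.1618, 0.1618, 0.1464, 0.1464, 0.0893]  mean=0.0867  Neff=7.5019  idx=[1, 4, 5, 5, 6, 7, 7, 8, 8, 9, 10]
step 3: w=[0.0001, 0.0002, 0.0254, 0.0254, 0.0254, 0.0254, 0.0254, 0.1550, 0.1550, 0.1550, 0.4078]  mean=0.8623  Neff=4.1393  idx=[4, 7, 7, 8, 8, 9, 10, 10, 10, 10, 10]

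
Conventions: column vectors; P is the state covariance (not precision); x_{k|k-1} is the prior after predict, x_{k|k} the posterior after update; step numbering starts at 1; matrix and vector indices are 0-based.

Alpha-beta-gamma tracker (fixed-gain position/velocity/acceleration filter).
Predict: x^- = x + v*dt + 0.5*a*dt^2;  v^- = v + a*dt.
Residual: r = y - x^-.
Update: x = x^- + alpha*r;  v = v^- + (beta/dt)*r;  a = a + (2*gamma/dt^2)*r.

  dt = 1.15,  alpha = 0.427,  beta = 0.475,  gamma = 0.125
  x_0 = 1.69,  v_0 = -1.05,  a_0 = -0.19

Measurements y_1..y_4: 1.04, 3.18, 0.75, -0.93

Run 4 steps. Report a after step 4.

step 1: x_pred=0.3569  r=0.6831  x^+=0.6486  v^+=-0.9863  a^+=-0.0609
step 2: x_pred=-0.5260  r=3.7060  x^+=1.0565  v^+=0.4744  a^+=0.6397
step 3: x_pred=2.0250  r=-1.2750  x^+=1.4806  v^+=0.6834  a^+=0.3987
step 4: x_pred=2.5301  r=-3.4601  x^+=1.0527  v^+=-0.2873  a^+=-0.2554

a_post = -0.2554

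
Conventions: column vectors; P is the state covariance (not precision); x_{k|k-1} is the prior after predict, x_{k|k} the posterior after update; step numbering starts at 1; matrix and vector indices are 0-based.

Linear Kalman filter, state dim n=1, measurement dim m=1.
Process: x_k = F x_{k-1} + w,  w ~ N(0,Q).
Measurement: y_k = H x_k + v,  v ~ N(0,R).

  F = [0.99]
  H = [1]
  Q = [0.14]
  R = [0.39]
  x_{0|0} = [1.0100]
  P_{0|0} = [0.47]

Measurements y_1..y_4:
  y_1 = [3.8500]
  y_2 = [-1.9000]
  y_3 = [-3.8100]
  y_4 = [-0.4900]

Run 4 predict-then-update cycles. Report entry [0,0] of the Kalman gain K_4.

step 1: x^-=[0.9999]  P^-=[0.6006]  S=[0.9906]  K=[0.6063]  nu=[2.8501]  x^+=[2.7280]  P^+=[0.2365]
step 2: x^-=[2.7007]  P^-=[0.3718]  S=[0.7618]  K=[0.4880]  nu=[-4.6007]  x^+=[0.4554]  P^+=[0.1903]
step 3: x^-=[0.4509]  P^-=[0.3265]  S=[0.7165]  K=[0.4557]  nu=[-4.2609]  x^+=[-1.4909]  P^+=[0.1777]
step 4: x^-=[-1.4760]  P^-=[0.3142]  S=[0.7042]  K=[0.4462]  nu=[0.9860]  x^+=[-1.0361]  P^+=[0.1740]

K[0,0] = 0.4462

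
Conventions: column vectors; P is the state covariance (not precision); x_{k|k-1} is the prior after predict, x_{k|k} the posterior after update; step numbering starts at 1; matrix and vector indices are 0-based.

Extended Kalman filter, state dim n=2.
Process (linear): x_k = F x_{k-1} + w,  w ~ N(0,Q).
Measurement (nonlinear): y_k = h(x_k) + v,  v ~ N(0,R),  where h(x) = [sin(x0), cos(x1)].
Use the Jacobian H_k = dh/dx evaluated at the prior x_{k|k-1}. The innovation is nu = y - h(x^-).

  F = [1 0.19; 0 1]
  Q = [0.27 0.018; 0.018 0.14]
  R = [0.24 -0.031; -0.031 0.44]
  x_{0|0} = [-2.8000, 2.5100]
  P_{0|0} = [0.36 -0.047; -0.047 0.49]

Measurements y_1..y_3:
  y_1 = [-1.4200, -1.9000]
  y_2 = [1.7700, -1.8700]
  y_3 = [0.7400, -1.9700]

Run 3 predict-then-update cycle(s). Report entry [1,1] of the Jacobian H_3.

H_jac[1,1] = 0.3420

step 1: x^-=[-2.3231, 2.5100]  P^-=[0.6298 0.0641; 0.0641 0.6300]  H_jac=[-0.6833 0.0000; 0.0000 -0.5904]  S=[0.5341 -0.0051; -0.0051 0.6596]  K=[-0.8064 -0.0637; -0.0874 -0.5646]  nu=[-0.6899, -1.0929]  x^+=[-1.6972, 3.1874]  P^+=[0.2804 0.0051; 0.0051 0.4162]
step 2: x^-=[-1.0916, 3.1874]  P^-=[0.5673 0.1022; 0.1022 0.5562]  H_jac=[0.4611 0.0000; 0.0000 0.0458]  S=[0.3606 -0.0288; -0.0288 0.4412]  K=[0.7300 0.0583; 0.1360 0.0666]  nu=[2.6574, -0.8710]  x^+=[0.7976, 3.4907]  P^+=[0.3761 0.0663; 0.0663 0.5481]
step 3: x^-=[1.4608, 3.4907]  P^-=[0.6911 0.1884; 0.1884 0.6881]  H_jac=[0.1098 0.0000; 0.0000 0.3420]  S=[0.2483 -0.0239; -0.0239 0.5205]  K=[0.3188 0.1385; 0.1274 0.4580]  nu=[-0.2540, -1.0303]  x^+=[1.2372, 2.9864]  P^+=[0.6580 0.1492; 0.1492 0.5776]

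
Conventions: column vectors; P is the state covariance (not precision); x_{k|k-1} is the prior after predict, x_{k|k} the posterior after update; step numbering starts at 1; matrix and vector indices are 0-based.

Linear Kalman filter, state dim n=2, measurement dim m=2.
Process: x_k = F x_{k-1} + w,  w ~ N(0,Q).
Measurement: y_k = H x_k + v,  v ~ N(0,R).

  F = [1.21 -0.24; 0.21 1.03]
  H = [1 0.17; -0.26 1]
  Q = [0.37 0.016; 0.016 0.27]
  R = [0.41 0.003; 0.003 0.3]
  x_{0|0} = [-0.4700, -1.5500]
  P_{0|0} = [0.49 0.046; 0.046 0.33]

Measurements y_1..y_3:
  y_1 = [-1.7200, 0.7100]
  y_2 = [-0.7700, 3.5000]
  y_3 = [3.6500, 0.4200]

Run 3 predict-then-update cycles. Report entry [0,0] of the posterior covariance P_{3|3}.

P_post[0,0] = 0.2519

step 1: x^-=[-0.1967, -1.6952]  P^-=[1.0797 0.1139; 0.1139 0.6616]  S=[1.5476 -0.0563; -0.0563 0.9753]  K=[0.7055 -0.1302; 0.1703 0.6578]  nu=[-1.2351, 2.3541]  x^+=[-1.3746, -0.3570]  P^+=[0.2826 0.0365; 0.0365 0.2073]
step 2: x^-=[-1.5776, -0.6564]  P^-=[0.7745 0.0802; 0.0802 0.5182]  S=[1.2268 -0.0336; -0.0336 0.8289]  K=[0.6392 -0.1202; 0.1538 0.6063]  nu=[0.9192, 3.7462]  x^+=[-1.4406, 1.7563]  P^+=[0.2562 0.0325; 0.0325 0.1908]
step 3: x^-=[-2.1646, 1.5065]  P^-=[0.7372 0.0727; 0.0727 0.4977]  S=[1.1863 -0.0345; -0.0345 0.8098]  K=[0.6284 -0.1201; 0.1500 0.5977]  nu=[5.5585, -1.6493]  x^+=[1.5262, 1.3547]  P^+=[0.2519 0.0314; 0.0314 0.1879]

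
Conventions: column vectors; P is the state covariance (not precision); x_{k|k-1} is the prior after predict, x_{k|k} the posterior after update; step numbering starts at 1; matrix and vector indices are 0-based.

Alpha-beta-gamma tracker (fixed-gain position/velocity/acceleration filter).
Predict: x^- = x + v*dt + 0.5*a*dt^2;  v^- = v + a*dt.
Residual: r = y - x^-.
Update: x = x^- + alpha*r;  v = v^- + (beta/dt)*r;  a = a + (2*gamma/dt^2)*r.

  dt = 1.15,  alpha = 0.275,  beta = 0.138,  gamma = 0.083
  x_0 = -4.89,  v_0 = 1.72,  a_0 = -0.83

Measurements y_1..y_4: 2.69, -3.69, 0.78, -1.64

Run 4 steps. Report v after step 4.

step 1: x_pred=-3.4608  r=6.1508  x^+=-1.7694  v^+=1.5036  a^+=-0.0579
step 2: x_pred=-0.0785  r=-3.6115  x^+=-1.0717  v^+=1.0036  a^+=-0.5113
step 3: x_pred=-0.2556  r=1.0356  x^+=0.0292  v^+=0.5399  a^+=-0.3813
step 4: x_pred=0.3980  r=-2.0380  x^+=-0.1625  v^+=-0.1431  a^+=-0.6371

v_post = -0.1431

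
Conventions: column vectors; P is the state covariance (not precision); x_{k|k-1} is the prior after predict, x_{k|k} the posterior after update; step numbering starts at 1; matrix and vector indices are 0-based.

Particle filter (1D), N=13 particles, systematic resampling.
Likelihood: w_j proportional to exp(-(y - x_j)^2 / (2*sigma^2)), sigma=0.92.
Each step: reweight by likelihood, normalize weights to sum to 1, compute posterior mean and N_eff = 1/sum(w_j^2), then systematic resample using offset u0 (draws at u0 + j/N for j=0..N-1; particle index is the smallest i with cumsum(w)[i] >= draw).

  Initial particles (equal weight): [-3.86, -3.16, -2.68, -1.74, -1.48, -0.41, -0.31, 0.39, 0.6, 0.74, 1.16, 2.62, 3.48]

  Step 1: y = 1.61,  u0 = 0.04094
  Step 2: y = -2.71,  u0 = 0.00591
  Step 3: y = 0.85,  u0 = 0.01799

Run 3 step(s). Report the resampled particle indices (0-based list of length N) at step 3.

resampled_idx = [0, 1, 2, 3, 4, 6, 7, 8, 9, 10, 11, 12, 12]

step 1: w=[0.0000, 0.0000, 0.0000, 0.0004, 0.0011, 0.0266, 0.0336, 0.1231, 0.1624, 0.1897, 0.2632, 0.1624, 0.0376]  mean=1.1237  Neff=5.6695  idx=[6, 7, 8, 8, 9, 9, 9, 10, 10, 10, 11, 11, 12]
step 2: w=[0.7762, 0.0798, 0.0360, 0.0360, 0.0206, 0.0206, 0.0206, 0.0034, 0.0034, 0.0034, 0.0000, 0.0000, 0.0000]  mean=-0.1088  Neff=1.6320  idx=[0, 0, 0, 0, 0, 0, 0, 0, 0, 0, 0, 1, 4]
step 3: w=[0.0660, 0.0660, 0.0660, 0.0660, 0.0660, 0.0660, 0.0660, 0.0660, 0.0660, 0.0660, 0.0660, 0.1290, 0.1451]  mean=-0.0674  Neff=11.6835  idx=[0, 1, 2, 3, 4, 6, 7, 8, 9, 10, 11, 12, 12]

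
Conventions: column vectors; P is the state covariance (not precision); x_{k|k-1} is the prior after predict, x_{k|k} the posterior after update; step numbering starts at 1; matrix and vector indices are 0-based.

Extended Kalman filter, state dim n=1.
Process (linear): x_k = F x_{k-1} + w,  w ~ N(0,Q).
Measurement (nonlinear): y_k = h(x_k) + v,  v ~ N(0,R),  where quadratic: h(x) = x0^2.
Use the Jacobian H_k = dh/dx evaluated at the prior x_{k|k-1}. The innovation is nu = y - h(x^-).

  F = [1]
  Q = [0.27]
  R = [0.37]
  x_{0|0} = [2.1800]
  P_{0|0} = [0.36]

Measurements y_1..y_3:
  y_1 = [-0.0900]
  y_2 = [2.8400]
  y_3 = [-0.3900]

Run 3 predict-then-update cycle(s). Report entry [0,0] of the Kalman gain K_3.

step 1: x^-=[2.1800]  P^-=[0.6300]  H_jac=[4.3600]  S=[12.3460]  K=[0.2225]  nu=[-4.8424]  x^+=[1.1026]  P^+=[0.0189]
step 2: x^-=[1.1026]  P^-=[0.2889]  H_jac=[2.2053]  S=[1.7749]  K=[0.3589]  nu=[1.6242]  x^+=[1.6856]  P^+=[0.0602]
step 3: x^-=[1.6856]  P^-=[0.3302]  H_jac=[3.3712]  S=[4.1230]  K=[0.2700]  nu=[-3.2313]  x^+=[0.8131]  P^+=[0.0296]

K[0,0] = 0.2700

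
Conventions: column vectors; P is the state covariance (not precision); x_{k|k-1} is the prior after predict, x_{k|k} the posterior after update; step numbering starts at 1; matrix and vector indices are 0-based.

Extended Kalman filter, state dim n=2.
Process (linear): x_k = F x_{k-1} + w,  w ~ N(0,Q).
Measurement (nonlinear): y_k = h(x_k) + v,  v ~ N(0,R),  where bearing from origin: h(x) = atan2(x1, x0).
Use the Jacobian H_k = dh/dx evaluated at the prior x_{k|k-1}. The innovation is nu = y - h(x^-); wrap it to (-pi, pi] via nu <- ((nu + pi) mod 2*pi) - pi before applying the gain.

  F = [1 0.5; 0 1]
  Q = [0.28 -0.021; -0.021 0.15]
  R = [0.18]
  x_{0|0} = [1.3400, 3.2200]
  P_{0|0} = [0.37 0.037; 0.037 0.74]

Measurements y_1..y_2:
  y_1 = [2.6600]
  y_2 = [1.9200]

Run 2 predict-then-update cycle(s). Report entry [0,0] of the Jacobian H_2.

H_jac[0,0] = -0.1216

step 1: x^-=[2.9500, 3.2200]  P^-=[0.8720 0.3860; 0.3860 0.8900]  H_jac=[-0.1688 0.1547]  S=[0.2060]  K=[-0.4249; 0.3519]  nu=[1.8309]  x^+=[2.1721, 3.8644]  P^+=[0.8348 0.4168; 0.4168 0.8645]
step 2: x^-=[4.1043, 3.8644]  P^-=[1.7477 0.8280; 0.8280 1.0145]  H_jac=[-0.1216 0.1292]  S=[0.1968]  K=[-0.5366; 0.1542]  nu=[1.1647]  x^+=[3.4793, 4.0439]  P^+=[1.6911 0.8443; 0.8443 1.0098]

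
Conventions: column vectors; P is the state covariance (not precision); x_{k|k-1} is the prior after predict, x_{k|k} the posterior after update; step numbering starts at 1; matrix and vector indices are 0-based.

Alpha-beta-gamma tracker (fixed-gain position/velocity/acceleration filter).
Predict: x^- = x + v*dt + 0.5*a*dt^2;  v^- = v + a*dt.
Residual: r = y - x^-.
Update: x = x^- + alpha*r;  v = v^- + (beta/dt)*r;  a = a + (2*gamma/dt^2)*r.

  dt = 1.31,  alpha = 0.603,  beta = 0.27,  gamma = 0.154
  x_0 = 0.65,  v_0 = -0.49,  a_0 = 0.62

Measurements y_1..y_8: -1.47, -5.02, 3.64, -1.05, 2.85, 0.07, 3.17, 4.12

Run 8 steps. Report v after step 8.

v_post = 0.3917

step 1: x_pred=0.5401  r=-2.0101  x^+=-0.6720  v^+=-0.0921  a^+=0.2592
step 2: x_pred=-0.5702  r=-4.4498  x^+=-3.2534  v^+=-0.6696  a^+=-0.5394
step 3: x_pred=-4.5935  r=8.2335  x^+=0.3713  v^+=0.3207  a^+=0.9383
step 4: x_pred=1.5966  r=-2.6466  x^+=0.0007  v^+=1.0044  a^+=0.4633
step 5: x_pred=1.7141  r=1.1359  x^+=2.3990  v^+=1.8455  a^+=0.6672
step 6: x_pred=5.3891  r=-5.3191  x^+=2.1817  v^+=1.6232  a^+=-0.2875
step 7: x_pred=4.0614  r=-0.8914  x^+=3.5239  v^+=1.0629  a^+=-0.4475
step 8: x_pred=4.5323  r=-0.4123  x^+=4.2837  v^+=0.3917  a^+=-0.5215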